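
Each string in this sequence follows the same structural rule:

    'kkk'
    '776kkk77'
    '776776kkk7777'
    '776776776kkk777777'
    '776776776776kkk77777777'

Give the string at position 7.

Every step adds 776 to the front and 77 to the end of the previous string.
From 776776776776kkk77777777, 2 further steps: 776776776776kkk77777777 → 776776776776776kkk7777777777 → (answer).

776776776776776776kkk777777777777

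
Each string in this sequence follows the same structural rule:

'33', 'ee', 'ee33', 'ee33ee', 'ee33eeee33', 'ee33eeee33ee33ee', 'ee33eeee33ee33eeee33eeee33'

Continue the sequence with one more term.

This is a Fibonacci-style word recurrence s(k) = s(k−1)·s(k−2): e.g. ee·33 = ee33.
Continuing: ee33eeee33ee33eeee33eeee33 · ee33eeee33ee33ee gives term 8.

ee33eeee33ee33eeee33eeee33ee33eeee33ee33ee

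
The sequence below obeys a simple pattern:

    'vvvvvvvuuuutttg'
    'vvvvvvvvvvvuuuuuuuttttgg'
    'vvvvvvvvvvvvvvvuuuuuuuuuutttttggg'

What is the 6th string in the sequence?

vvvvvvvvvvvvvvvvvvvvvvvvvvvuuuuuuuuuuuuuuuuuuuttttttttgggggg

Reading off run lengths: v runs 7, 11, 15; u runs 4, 7, 10; t runs 3, 4, 5; g runs 1, 2, 3 — each is linear in n, where the shown terms are n = 2, 3, 4.
Setting n = 7 gives 27, 19, 8, 6 characters in each block.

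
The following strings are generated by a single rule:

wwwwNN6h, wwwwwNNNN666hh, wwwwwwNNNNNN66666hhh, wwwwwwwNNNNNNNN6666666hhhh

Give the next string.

wwwwwwwwNNNNNNNNNN666666666hhhhh

The n-th term is n+3 w's then 2n N's then 2n-1 6's then n h's (n = 1, 2, …).
Setting n = 5 gives 8, 10, 9, 5 characters in each block.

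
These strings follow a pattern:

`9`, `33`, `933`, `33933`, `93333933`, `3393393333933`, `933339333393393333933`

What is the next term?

3393393333933933339333393393333933

From term 3 onward, concatenate the second-to-last term with the last: 9·33 = 933, 33·933 = 33933, …
Continuing: 3393393333933 · 933339333393393333933 gives term 8.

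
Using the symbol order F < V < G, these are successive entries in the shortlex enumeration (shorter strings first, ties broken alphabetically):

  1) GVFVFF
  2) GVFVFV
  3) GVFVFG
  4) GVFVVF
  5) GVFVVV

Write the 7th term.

GVFVGF

Advancing 2 positions from GVFVVV through GVFVVV → GVFVVG reaches term 7.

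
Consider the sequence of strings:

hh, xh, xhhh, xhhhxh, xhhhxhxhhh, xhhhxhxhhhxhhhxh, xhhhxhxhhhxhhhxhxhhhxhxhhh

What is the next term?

This is a Fibonacci-style word recurrence s(k) = s(k−1)·s(k−2): e.g. xh·hh = xhhh.
Continuing: xhhhxhxhhhxhhhxhxhhhxhxhhh · xhhhxhxhhhxhhhxh gives term 8.

xhhhxhxhhhxhhhxhxhhhxhxhhhxhhhxhxhhhxhhhxh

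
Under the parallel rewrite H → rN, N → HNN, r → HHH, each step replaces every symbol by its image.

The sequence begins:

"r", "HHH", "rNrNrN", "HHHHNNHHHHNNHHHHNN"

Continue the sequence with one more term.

rNrNrNrNHNNHNNrNrNrNrNHNNHNNrNrNrNrNHNNHNN

Applying the rule to each of the 18 symbols of HHHHNNHHHHNNHHHHNN gives the pieces rN rN rN rN HNN HNN rN rN rN rN HNN HNN rN rN rN rN HNN HNN, which concatenate to the answer.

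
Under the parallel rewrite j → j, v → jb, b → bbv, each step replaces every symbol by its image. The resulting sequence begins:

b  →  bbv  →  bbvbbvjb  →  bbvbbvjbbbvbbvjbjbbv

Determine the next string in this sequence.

bbvbbvjbbbvbbvjbjbbvbbvbbvjbbbvbbvjbjbbvjbbvbbvjb

Applying the rule to each of the 20 symbols of bbvbbvjbbbvbbvjbjbbv gives the pieces bbv bbv jb bbv bbv jb j bbv bbv bbv jb bbv bbv jb j bbv j bbv bbv jb, which concatenate to the answer.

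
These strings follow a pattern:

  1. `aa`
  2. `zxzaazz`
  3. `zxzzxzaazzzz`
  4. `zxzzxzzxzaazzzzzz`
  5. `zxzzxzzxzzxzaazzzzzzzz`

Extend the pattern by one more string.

Every step adds zxz to the front and zz to the end of the previous string.
Applying this once more to zxzzxzzxzzxzaazzzzzzzz:

zxzzxzzxzzxzzxzaazzzzzzzzzz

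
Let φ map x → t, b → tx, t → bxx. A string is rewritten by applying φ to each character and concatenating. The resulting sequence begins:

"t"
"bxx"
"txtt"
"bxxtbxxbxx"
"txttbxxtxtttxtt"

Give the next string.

Replace each of the 15 characters of txttbxxtxtttxtt in place — bxx t bxx bxx tx t t bxx t bxx bxx bxx t bxx bxx — and concatenate.

bxxtbxxbxxtxttbxxtbxxbxxbxxtbxxbxx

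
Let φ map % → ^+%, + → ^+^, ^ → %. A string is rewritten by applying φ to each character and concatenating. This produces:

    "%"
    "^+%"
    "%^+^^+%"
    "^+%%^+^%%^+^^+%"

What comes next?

Applying the rule to each of the 15 symbols of ^+%%^+^%%^+^^+% gives the pieces % ^+^ ^+% ^+% % ^+^ % ^+% ^+% % ^+^ % % ^+^ ^+%, which concatenate to the answer.

%^+^^+%^+%%^+^%^+%^+%%^+^%%^+^^+%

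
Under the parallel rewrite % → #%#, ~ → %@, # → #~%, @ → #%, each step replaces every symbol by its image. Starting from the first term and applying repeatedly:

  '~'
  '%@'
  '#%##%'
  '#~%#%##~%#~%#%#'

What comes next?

#~%%@#%##~%#%##~%#~%%@#%##~%%@#%##~%#%##~%

φ(#~%#%##~%#~%#%#) expands symbol-by-symbol to #~% %@ #%# #~% #%# #~% #~% %@ #%# #~% %@ #%# #~% #%# #~%; joining the 15 pieces gives the next term.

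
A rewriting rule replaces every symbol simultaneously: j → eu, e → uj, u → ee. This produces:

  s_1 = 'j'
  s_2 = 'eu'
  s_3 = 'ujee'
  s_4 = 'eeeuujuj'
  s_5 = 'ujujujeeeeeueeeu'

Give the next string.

eeeueeeueeeuujujujujujeeujujujee

Applying the rule to each of the 16 symbols of ujujujeeeeeueeeu gives the pieces ee eu ee eu ee eu uj uj uj uj uj ee uj uj uj ee, which concatenate to the answer.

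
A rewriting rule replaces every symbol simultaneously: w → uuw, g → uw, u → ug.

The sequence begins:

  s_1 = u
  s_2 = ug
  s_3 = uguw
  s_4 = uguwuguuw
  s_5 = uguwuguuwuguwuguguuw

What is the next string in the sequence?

Replace each of the 20 characters of uguwuguuwuguwuguguuw in place — ug uw ug uuw ug uw ug ug uuw ug uw ug uuw ug uw ug uw ug ug uuw — and concatenate.

uguwuguuwuguwuguguuwuguwuguuwuguwuguwuguguuw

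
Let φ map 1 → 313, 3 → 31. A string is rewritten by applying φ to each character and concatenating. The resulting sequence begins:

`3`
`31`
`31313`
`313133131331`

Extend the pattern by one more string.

31313313133131313313133131313

Apply φ to 313133131331 symbol by symbol: 3→31, 1→313, 3→31, 1→313, 3→31, 3→31, 1→313, 3→31, 1→313, 3→31, 3→31, 1→313; joined: 31 313 31 313 31 31 313 31 313 31 31 313.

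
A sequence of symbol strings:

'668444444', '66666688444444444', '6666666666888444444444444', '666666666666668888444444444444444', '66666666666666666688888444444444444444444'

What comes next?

6666666666666666666666888888444444444444444444444

The n-th term is 4n-2 6's then n 8's then 3n+3 4's (n = 1, 2, …).
Setting n = 6 gives 22, 6, 21 characters in each block.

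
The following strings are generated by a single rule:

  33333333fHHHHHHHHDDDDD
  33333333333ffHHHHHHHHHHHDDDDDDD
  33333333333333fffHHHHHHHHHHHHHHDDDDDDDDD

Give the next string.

33333333333333333ffffHHHHHHHHHHHHHHHHHDDDDDDDDDDD

Term n consists of 3n+2 3's, followed by n-1 f's, followed by 3n+2 H's, followed by 2n+1 D's, where the shown terms are n = 2, 3, 4.
For the next term, n = 5, so the run lengths are 17, 4, 17, 11.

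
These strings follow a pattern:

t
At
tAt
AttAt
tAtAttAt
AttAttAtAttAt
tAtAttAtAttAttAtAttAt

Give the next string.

AttAttAtAttAttAtAttAtAttAttAtAttAt

Each term (from the third on) is the two preceding terms concatenated in order: term 3 = t·At = tAt.
So term 8 is AttAttAtAttAt·tAtAttAtAttAttAtAttAt.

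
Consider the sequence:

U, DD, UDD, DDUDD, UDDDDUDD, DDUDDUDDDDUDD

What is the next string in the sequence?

UDDDDUDDDDUDDUDDDDUDD

From term 3 onward, concatenate the second-to-last term with the last: U·DD = UDD, DD·UDD = DDUDD, …
So term 7 is UDDDDUDD·DDUDDUDDDDUDD.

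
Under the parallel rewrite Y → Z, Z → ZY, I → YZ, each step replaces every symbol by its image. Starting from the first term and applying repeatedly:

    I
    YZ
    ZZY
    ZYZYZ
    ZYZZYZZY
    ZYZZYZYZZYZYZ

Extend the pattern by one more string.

ZYZZYZYZZYZZYZYZZYZZY

Applying the rule to each of the 13 symbols of ZYZZYZYZZYZYZ gives the pieces ZY Z ZY ZY Z ZY Z ZY ZY Z ZY Z ZY, which concatenate to the answer.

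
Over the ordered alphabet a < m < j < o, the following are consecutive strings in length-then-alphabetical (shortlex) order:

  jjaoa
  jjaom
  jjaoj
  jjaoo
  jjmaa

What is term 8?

Continuing the enumeration 3 steps past jjmaa: jjmaa → jjmam → jjmaj → (answer).

jjmao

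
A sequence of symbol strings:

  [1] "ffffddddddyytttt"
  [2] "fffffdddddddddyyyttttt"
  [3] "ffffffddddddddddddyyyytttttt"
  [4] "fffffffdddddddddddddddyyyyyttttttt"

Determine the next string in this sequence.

Each string has the form f^{n+2} d^{3n} y^{n} t^{n+2}, where the shown terms are n = 2, 3, 4, 5.
For the next term, n = 6, so the run lengths are 8, 18, 6, 8.

ffffffffddddddddddddddddddyyyyyytttttttt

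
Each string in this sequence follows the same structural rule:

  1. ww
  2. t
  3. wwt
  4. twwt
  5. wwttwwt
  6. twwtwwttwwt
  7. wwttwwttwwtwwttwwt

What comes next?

twwtwwttwwtwwttwwttwwtwwttwwt

Each term (from the third on) is the two preceding terms concatenated in order: term 3 = ww·t = wwt.
The next term joins twwtwwttwwt and wwttwwttwwtwwttwwt.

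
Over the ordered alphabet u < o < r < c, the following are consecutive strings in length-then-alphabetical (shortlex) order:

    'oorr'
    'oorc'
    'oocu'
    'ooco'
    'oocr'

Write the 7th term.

oruu

Advancing 2 positions from oocr through oocr → oocc reaches term 7.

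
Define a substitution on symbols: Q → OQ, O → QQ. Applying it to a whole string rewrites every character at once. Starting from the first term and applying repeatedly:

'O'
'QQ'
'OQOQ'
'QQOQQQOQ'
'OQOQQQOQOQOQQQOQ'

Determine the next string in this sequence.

Rewriting the 16 symbols of OQOQQQOQOQOQQQOQ one by one yields QQ OQ QQ OQ OQ OQ QQ OQ QQ OQ QQ OQ OQ OQ QQ OQ; concatenated:

QQOQQQOQOQOQQQOQQQOQQQOQOQOQQQOQ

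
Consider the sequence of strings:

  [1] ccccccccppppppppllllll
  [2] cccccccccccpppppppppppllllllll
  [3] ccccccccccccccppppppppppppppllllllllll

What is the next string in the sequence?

cccccccccccccccccpppppppppppppppppllllllllllll

Each string has the form c^{3n-1} p^{3n-1} l^{2n}, where the shown terms are n = 3, 4, 5.
At n = 6 the blocks have lengths 17, 17, 12.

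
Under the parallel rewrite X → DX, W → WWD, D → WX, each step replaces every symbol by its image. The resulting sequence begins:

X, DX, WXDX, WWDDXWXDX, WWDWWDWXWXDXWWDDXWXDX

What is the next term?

Replace each of the 21 characters of WWDWWDWXWXDXWWDDXWXDX in place — WWD WWD WX WWD WWD WX WWD DX WWD DX WX DX WWD WWD WX WX DX WWD DX WX DX — and concatenate.

WWDWWDWXWWDWWDWXWWDDXWWDDXWXDXWWDWWDWXWXDXWWDDXWXDX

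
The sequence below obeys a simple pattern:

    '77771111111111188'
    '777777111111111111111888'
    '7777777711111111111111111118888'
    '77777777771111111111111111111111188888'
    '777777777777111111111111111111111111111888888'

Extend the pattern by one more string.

7777777777777711111111111111111111111111111118888888

Reading off run lengths: 7 runs 4, 6, 8, 10, 12; 1 runs 11, 15, 19, 23, 27; 8 runs 2, 3, 4, 5, 6 — each is linear in n, where the shown terms are n = 3, 4, 5, 6, 7.
At n = 8 the blocks have lengths 14, 31, 7.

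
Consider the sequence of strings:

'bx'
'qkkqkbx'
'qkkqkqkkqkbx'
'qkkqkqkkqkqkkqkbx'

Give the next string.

qkkqkqkkqkqkkqkqkkqkbx

Each term is the previous one with qkkqk prepended.
One more step from qkkqkqkkqkqkkqkbx gives the answer.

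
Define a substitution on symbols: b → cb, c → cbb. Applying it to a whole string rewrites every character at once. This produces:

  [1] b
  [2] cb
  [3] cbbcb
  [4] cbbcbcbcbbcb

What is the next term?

cbbcbcbcbbcbcbbcbcbbcbcbcbbcb

Expanding cbbcbcbcbbcb: c→cbb, b→cb, b→cb, c→cbb, b→cb, c→cbb, b→cb, c→cbb, b→cb, b→cb, c→cbb, b→cb. Concatenated: cbb cb cb cbb cb cbb cb cbb cb cb cbb cb.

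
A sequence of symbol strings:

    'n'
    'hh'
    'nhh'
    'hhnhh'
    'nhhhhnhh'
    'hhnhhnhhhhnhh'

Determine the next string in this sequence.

nhhhhnhhhhnhhnhhhhnhh

This is a Fibonacci-style word recurrence s(k) = s(k−2)·s(k−1): e.g. n·hh = nhh.
Continuing: nhhhhnhh · hhnhhnhhhhnhh gives term 7.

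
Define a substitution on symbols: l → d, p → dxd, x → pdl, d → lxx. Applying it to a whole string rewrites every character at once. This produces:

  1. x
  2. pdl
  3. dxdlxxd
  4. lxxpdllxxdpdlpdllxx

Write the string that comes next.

Replace each of the 19 characters of lxxpdllxxdpdlpdllxx in place — d pdl pdl dxd lxx d d pdl pdl lxx dxd lxx d dxd lxx d d pdl pdl — and concatenate.

dpdlpdldxdlxxddpdlpdllxxdxdlxxddxdlxxddpdlpdl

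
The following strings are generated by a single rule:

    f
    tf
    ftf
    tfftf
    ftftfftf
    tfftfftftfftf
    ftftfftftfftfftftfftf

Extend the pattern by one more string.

From term 3 onward, concatenate the second-to-last term with the last: f·tf = ftf, tf·ftf = tfftf, …
The next term joins tfftfftftfftf and ftftfftftfftfftftfftf.

tfftfftftfftfftftfftftfftfftftfftf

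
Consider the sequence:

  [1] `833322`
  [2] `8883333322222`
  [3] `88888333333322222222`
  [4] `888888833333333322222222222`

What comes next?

8888888883333333333322222222222222

The n-th term is 2n-1 8's then 2n+1 3's then 3n-1 2's (n = 1, 2, …).
For the next term, n = 5, so the run lengths are 9, 11, 14.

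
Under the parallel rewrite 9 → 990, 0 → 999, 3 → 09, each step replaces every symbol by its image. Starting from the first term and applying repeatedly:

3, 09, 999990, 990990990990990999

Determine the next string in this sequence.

φ(990990990990990999) expands symbol-by-symbol to 990 990 999 990 990 999 990 990 999 990 990 999 990 990 999 990 990 990; joining the 18 pieces gives the next term.

990990999990990999990990999990990999990990999990990990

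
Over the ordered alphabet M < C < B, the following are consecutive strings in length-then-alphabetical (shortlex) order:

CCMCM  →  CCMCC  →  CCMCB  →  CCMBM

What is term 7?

CCCMM

Advancing 3 positions from CCMBM through CCMBM → CCMBC → CCMBB reaches term 7.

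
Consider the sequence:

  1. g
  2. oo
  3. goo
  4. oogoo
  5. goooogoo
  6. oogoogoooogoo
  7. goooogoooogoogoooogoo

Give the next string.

oogoogoooogoogoooogoooogoogoooogoo

Each term (from the third on) is the two preceding terms concatenated in order: term 3 = g·oo = goo.
The next term joins oogoogoooogoo and goooogoooogoogoooogoo.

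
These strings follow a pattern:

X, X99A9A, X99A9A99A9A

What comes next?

Each term is the previous one with 99A9A appended.
Applying this once more to X99A9A99A9A:

X99A9A99A9A99A9A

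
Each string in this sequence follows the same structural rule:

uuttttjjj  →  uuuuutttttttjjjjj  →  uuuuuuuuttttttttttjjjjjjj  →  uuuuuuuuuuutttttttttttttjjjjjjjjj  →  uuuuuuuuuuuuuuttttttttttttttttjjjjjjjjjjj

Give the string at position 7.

Term n consists of 3n-1 u's, followed by 3n+1 t's, followed by 2n+1 j's (n = 1, 2, …).
For term 7, n = 7, so the run lengths are 20, 22, 15.

uuuuuuuuuuuuuuuuuuuuttttttttttttttttttttttjjjjjjjjjjjjjjj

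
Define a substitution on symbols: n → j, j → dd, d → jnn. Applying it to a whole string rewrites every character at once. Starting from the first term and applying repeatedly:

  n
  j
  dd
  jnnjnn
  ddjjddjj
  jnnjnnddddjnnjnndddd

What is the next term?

Rewriting the 20 symbols of jnnjnnddddjnnjnndddd one by one yields dd j j dd j j jnn jnn jnn jnn dd j j dd j j jnn jnn jnn jnn; concatenated:

ddjjddjjjnnjnnjnnjnnddjjddjjjnnjnnjnnjnn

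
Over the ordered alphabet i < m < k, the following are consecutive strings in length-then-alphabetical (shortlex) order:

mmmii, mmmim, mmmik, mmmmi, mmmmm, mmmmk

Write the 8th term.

Advancing 2 positions from mmmmk through mmmmk → mmmki reaches term 8.

mmmkm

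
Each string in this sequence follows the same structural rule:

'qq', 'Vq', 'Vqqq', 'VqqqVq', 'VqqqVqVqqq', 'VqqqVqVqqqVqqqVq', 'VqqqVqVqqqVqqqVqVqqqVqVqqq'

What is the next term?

VqqqVqVqqqVqqqVqVqqqVqVqqqVqqqVqVqqqVqqqVq

Each term (from the third on) is the previous term followed by the one before it: term 3 = Vq·qq = Vqqq.
So term 8 is VqqqVqVqqqVqqqVqVqqqVqVqqq·VqqqVqVqqqVqqqVq.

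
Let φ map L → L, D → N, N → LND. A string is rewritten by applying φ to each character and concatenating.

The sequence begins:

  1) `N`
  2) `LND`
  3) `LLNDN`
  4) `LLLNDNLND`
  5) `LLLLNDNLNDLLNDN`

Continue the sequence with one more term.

Applying the rule to each of the 15 symbols of LLLLNDNLNDLLNDN gives the pieces L L L L LND N LND L LND N L L LND N LND, which concatenate to the answer.

LLLLLNDNLNDLLNDNLLLNDNLND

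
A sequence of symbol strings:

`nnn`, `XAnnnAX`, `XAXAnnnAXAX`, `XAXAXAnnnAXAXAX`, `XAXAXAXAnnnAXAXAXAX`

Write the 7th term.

XAXAXAXAXAXAnnnAXAXAXAXAXAX

Every step adds XA to the front and AX to the end of the previous string.
From XAXAXAXAnnnAXAXAXAX, 2 further steps: XAXAXAXAnnnAXAXAXAX → XAXAXAXAXAnnnAXAXAXAXAX → (answer).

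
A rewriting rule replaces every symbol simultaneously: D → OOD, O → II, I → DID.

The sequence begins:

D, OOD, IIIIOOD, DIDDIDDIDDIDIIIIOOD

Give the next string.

Rewriting the 19 symbols of DIDDIDDIDDIDIIIIOOD one by one yields OOD DID OOD OOD DID OOD OOD DID OOD OOD DID OOD DID DID DID DID II II OOD; concatenated:

OODDIDOODOODDIDOODOODDIDOODOODDIDOODDIDDIDDIDDIDIIIIOOD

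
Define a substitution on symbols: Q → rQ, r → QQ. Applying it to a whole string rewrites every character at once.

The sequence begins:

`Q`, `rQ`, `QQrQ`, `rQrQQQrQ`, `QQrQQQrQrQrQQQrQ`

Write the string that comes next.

Replace each of the 16 characters of QQrQQQrQrQrQQQrQ in place — rQ rQ QQ rQ rQ rQ QQ rQ QQ rQ QQ rQ rQ rQ QQ rQ — and concatenate.

rQrQQQrQrQrQQQrQQQrQQQrQrQrQQQrQ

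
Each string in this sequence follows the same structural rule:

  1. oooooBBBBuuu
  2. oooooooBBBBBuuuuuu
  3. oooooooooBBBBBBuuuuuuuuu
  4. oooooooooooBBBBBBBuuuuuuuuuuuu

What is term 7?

Reading off run lengths: o runs 5, 7, 9, 11; B runs 4, 5, 6, 7; u runs 3, 6, 9, 12 — each is linear in n (n = 1, 2, …).
Setting n = 7 gives 17, 10, 21 characters in each block.

oooooooooooooooooBBBBBBBBBBuuuuuuuuuuuuuuuuuuuuu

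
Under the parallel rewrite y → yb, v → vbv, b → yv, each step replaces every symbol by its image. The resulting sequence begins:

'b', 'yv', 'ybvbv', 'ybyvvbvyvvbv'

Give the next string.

ybyvybvbvvbvyvvbvybvbvvbvyvvbv

Rewriting each symbol of ybyvvbvyvvbv: y→yb, b→yv, y→yb, v→vbv, v→vbv, b→yv, v→vbv, y→yb, v→vbv, v→vbv, b→yv, v→vbv, which concatenates to yb yv yb vbv vbv yv vbv yb vbv vbv yv vbv.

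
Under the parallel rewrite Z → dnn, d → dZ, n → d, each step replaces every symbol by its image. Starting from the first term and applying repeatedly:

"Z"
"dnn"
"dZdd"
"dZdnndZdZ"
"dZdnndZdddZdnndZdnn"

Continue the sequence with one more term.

φ(dZdnndZdddZdnndZdnn) expands symbol-by-symbol to dZ dnn dZ d d dZ dnn dZ dZ dZ dnn dZ d d dZ dnn dZ d d; joining the 19 pieces gives the next term.

dZdnndZdddZdnndZdZdZdnndZdddZdnndZdd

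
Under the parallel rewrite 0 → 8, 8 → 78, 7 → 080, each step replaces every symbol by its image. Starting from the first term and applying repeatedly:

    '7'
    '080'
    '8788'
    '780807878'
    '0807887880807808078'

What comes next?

878808078780807878878808078878808078

φ(0807887880807808078) expands symbol-by-symbol to 8 78 8 080 78 78 080 78 78 8 78 8 080 78 8 78 8 080 78; joining the 19 pieces gives the next term.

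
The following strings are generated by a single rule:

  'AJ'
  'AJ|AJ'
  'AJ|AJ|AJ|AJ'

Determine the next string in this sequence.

Each string is two copies of the previous one joined by '|'.
Doubling AJ|AJ|AJ|AJ with '|' between the halves:

AJ|AJ|AJ|AJ|AJ|AJ|AJ|AJ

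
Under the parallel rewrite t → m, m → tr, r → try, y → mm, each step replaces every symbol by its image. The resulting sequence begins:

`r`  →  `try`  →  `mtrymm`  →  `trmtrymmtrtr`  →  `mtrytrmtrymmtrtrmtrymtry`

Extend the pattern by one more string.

trmtrymmmtrytrmtrymmtrtrmtrymtrytrmtrymmtrmtrymm

Applying the rule to each of the 24 symbols of mtrytrmtrymmtrtrmtrymtry gives the pieces tr m try mm m try tr m try mm tr tr m try m try tr m try mm tr m try mm, which concatenate to the answer.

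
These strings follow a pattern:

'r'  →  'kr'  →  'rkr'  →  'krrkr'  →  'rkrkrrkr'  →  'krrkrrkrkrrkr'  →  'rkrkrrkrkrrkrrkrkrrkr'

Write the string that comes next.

From term 3 onward, concatenate the second-to-last term with the last: r·kr = rkr, kr·rkr = krrkr, …
So term 8 is krrkrrkrkrrkr·rkrkrrkrkrrkrrkrkrrkr.

krrkrrkrkrrkrrkrkrrkrkrrkrrkrkrrkr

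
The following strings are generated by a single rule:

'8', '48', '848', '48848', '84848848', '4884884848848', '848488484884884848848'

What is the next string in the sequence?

4884884848848848488484884884848848

This is a Fibonacci-style word recurrence s(k) = s(k−2)·s(k−1): e.g. 8·48 = 848.
Continuing: 4884884848848 · 848488484884884848848 gives term 8.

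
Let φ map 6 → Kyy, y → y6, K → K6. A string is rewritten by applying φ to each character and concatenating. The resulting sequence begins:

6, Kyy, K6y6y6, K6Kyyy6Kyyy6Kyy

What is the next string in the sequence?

Applying the rule to each of the 15 symbols of K6Kyyy6Kyyy6Kyy gives the pieces K6 Kyy K6 y6 y6 y6 Kyy K6 y6 y6 y6 Kyy K6 y6 y6, which concatenate to the answer.

K6KyyK6y6y6y6KyyK6y6y6y6KyyK6y6y6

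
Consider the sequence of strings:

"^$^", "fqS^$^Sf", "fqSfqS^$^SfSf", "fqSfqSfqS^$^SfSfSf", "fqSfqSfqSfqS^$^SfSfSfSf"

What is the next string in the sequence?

Each term wraps the previous one in fqS on the left and Sf on the right.
Applying this once more to fqSfqSfqSfqS^$^SfSfSfSf:

fqSfqSfqSfqSfqS^$^SfSfSfSfSf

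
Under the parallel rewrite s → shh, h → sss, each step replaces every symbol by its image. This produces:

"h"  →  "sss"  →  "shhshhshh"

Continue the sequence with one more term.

shhssssssshhssssssshhssssss

Rewriting each symbol of shhshhshh: s→shh, h→sss, h→sss, s→shh, h→sss, h→sss, s→shh, h→sss, h→sss, which concatenates to shh sss sss shh sss sss shh sss sss.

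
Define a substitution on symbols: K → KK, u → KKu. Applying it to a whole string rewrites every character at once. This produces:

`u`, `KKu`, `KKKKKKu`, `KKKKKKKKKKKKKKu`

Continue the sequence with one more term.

Rewriting the 15 symbols of KKKKKKKKKKKKKKu one by one yields KK KK KK KK KK KK KK KK KK KK KK KK KK KK KKu; concatenated:

KKKKKKKKKKKKKKKKKKKKKKKKKKKKKKu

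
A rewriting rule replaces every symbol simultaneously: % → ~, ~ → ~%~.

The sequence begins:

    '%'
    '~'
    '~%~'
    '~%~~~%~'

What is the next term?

Apply φ to ~%~~~%~ symbol by symbol: ~→~%~, %→~, ~→~%~, ~→~%~, ~→~%~, %→~, ~→~%~; joined: ~%~ ~ ~%~ ~%~ ~%~ ~ ~%~.

~%~~~%~~%~~%~~~%~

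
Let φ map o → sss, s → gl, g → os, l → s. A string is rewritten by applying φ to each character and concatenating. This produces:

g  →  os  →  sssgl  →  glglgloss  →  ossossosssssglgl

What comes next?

φ(ossossosssssglgl) expands symbol-by-symbol to sss gl gl sss gl gl sss gl gl gl gl gl os s os s; joining the 16 pieces gives the next term.

sssglglsssglglsssglglglglglossoss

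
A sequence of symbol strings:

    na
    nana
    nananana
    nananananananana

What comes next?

s(k+1) = s(k)·s(k) — each term doubles the last.
Doubling nananananananana:

nananananananananananananananana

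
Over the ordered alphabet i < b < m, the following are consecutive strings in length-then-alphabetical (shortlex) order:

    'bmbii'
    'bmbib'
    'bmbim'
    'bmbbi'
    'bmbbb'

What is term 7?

bmbmi

Continuing the enumeration 2 steps past bmbbb: bmbbb → bmbbm → (answer).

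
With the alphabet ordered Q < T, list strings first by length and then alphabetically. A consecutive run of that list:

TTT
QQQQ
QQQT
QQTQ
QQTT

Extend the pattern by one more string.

QTQQ

Find the rightmost character of QQTT below T, bump it to the next letter, and reset everything to its right to Q.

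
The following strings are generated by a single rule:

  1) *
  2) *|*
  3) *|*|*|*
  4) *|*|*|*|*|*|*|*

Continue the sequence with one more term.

Every step duplicates the string with '|' between the halves.
Doubling *|*|*|*|*|*|*|* with '|' between the halves:

*|*|*|*|*|*|*|*|*|*|*|*|*|*|*|*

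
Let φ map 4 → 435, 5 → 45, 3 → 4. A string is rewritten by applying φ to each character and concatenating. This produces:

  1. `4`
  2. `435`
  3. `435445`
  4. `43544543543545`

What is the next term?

Rewriting the 14 symbols of 43544543543545 one by one yields 435 4 45 435 435 45 435 4 45 435 4 45 435 45; concatenated:

4354454354354543544543544543545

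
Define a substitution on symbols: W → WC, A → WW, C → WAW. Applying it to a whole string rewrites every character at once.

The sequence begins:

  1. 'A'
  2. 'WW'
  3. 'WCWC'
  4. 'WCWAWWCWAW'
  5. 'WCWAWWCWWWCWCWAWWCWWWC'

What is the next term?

Rewriting the 22 symbols of WCWAWWCWWWCWCWAWWCWWWC one by one yields WC WAW WC WW WC WC WAW WC WC WC WAW WC WAW WC WW WC WC WAW WC WC WC WAW; concatenated:

WCWAWWCWWWCWCWAWWCWCWCWAWWCWAWWCWWWCWCWAWWCWCWCWAW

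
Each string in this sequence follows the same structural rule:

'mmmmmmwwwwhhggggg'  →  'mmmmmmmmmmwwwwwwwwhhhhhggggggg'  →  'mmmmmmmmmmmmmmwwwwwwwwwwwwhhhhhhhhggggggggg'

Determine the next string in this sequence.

mmmmmmmmmmmmmmmmmmwwwwwwwwwwwwwwwwhhhhhhhhhhhggggggggggg

The n-th term is 4n+2 m's then 4n w's then 3n-1 h's then 2n+3 g's (n = 1, 2, …).
For the next term, n = 4, so the run lengths are 18, 16, 11, 11.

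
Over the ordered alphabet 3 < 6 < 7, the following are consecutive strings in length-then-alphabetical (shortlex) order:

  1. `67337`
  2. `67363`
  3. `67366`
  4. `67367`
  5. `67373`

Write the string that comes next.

67376

The successor of 67373 increments the rightmost position that isn't already 7 and resets every position after it to 3.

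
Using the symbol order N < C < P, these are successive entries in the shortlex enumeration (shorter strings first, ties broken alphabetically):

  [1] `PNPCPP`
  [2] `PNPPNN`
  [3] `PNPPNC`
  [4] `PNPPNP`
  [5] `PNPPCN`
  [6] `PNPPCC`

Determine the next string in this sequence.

Find the rightmost character of PNPPCC below P, bump it to the next letter, and reset everything to its right to N.

PNPPCP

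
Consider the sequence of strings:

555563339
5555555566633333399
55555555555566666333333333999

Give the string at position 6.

Reading off run lengths: 5 runs 4, 8, 12; 6 runs 1, 3, 5; 3 runs 3, 6, 9; 9 runs 1, 2, 3 — each is linear in n (n = 1, 2, …).
For term 6, n = 6, so the run lengths are 24, 11, 18, 6.

55555555555555555555555566666666666333333333333333333999999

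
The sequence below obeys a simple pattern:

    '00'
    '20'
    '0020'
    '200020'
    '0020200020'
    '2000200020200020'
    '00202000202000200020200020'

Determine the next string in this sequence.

From term 3 onward, concatenate the second-to-last term with the last: 00·20 = 0020, 20·0020 = 200020, …
The next term joins 2000200020200020 and 00202000202000200020200020.

200020002020002000202000202000200020200020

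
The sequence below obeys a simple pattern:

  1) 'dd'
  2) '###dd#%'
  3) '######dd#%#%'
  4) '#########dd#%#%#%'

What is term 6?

###############dd#%#%#%#%#%

Every step adds ### to the front and #% to the end of the previous string.
From #########dd#%#%#%, 2 further steps: #########dd#%#%#% → ############dd#%#%#%#% → (answer).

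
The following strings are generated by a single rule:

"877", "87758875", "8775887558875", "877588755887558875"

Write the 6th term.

The strings grow by a fixed suffix 58875 each time.
From 877588755887558875, 2 further steps: 877588755887558875 → 87758875588755887558875 → (answer).

8775887558875588755887558875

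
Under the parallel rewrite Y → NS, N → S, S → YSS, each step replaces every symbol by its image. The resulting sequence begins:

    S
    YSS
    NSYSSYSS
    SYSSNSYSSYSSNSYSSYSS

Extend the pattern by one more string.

Applying the rule to each of the 20 symbols of SYSSNSYSSYSSNSYSSYSS gives the pieces YSS NS YSS YSS S YSS NS YSS YSS NS YSS YSS S YSS NS YSS YSS NS YSS YSS, which concatenate to the answer.

YSSNSYSSYSSSYSSNSYSSYSSNSYSSYSSSYSSNSYSSYSSNSYSSYSS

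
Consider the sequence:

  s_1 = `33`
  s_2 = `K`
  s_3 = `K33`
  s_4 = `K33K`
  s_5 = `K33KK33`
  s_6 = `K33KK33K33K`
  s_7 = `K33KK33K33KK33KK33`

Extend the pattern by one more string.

Each term (from the third on) is the previous term followed by the one before it: term 3 = K·33 = K33.
Continuing: K33KK33K33KK33KK33 · K33KK33K33K gives term 8.

K33KK33K33KK33KK33K33KK33K33K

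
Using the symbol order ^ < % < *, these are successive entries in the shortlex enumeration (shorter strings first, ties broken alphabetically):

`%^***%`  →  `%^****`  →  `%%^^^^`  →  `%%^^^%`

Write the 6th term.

Stepping forward 2 times from %%^^^%: %%^^^% → %%^^^*, then the target.

%%^^%^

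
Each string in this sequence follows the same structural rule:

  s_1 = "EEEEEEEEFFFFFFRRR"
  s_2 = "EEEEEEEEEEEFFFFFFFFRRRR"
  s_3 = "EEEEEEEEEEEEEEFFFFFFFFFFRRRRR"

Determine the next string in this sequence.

Each string has the form E^{3n-1} F^{2n} R^{n}, where the shown terms are n = 3, 4, 5.
At n = 6 the blocks have lengths 17, 12, 6.

EEEEEEEEEEEEEEEEEFFFFFFFFFFFFRRRRRR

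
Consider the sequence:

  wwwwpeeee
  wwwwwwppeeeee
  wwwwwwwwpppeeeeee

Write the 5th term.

Each string has the form w^{2n} p^{n-1} e^{n+2}, where the shown terms are n = 2, 3, 4.
Setting n = 6 gives 12, 5, 8 characters in each block.

wwwwwwwwwwwwpppppeeeeeeee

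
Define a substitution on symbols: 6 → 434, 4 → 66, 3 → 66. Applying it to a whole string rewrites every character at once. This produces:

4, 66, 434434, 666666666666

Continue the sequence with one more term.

Rewriting each symbol of 666666666666: 6→434, 6→434, 6→434, 6→434, 6→434, 6→434, 6→434, 6→434, 6→434, 6→434, 6→434, 6→434, which concatenates to 434 434 434 434 434 434 434 434 434 434 434 434.

434434434434434434434434434434434434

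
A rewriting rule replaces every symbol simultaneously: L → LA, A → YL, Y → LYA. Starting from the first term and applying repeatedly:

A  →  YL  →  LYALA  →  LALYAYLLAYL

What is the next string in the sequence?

LAYLLALYAYLLYALALAYLLYALA

Rewriting each symbol of LALYAYLLAYL: L→LA, A→YL, L→LA, Y→LYA, A→YL, Y→LYA, L→LA, L→LA, A→YL, Y→LYA, L→LA, which concatenates to LA YL LA LYA YL LYA LA LA YL LYA LA.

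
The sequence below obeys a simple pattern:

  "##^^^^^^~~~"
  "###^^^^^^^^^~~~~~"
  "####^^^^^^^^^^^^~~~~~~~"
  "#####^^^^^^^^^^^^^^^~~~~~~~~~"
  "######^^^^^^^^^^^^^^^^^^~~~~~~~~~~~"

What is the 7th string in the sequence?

Term n consists of n #'s, followed by 3n ^'s, followed by 2n-1 ~'s, where the shown terms are n = 2, 3, 4, 5, 6.
At n = 8 the blocks have lengths 8, 24, 15.

########^^^^^^^^^^^^^^^^^^^^^^^^~~~~~~~~~~~~~~~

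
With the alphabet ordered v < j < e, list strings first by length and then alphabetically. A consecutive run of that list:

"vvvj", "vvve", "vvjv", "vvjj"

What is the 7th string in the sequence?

Stepping forward 3 times from vvjj: vvjj → vvje → vvev, then the target.

vvej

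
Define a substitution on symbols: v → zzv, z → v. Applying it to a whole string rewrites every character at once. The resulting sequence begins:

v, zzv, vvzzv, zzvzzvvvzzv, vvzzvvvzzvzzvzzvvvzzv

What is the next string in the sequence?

zzvzzvvvzzvzzvzzvvvzzvvvzzvvvzzvzzvzzvvvzzv

Replace each of the 21 characters of vvzzvvvzzvzzvzzvvvzzv in place — zzv zzv v v zzv zzv zzv v v zzv v v zzv v v zzv zzv zzv v v zzv — and concatenate.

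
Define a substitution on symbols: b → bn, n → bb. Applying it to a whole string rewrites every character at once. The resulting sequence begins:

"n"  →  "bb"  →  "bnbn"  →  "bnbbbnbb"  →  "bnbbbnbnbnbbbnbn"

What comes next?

Replace each of the 16 characters of bnbbbnbnbnbbbnbn in place — bn bb bn bn bn bb bn bb bn bb bn bn bn bb bn bb — and concatenate.

bnbbbnbnbnbbbnbbbnbbbnbnbnbbbnbb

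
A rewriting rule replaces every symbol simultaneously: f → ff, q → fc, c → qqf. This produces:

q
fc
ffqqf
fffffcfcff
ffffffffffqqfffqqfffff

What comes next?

φ(ffffffffffqqfffqqfffff) expands symbol-by-symbol to ff ff ff ff ff ff ff ff ff ff fc fc ff ff ff fc fc ff ff ff ff ff; joining the 22 pieces gives the next term.

fffffffffffffffffffffcfcfffffffcfcffffffffff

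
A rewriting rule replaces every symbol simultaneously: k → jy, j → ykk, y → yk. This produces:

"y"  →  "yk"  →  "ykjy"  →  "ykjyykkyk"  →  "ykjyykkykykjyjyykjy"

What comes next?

ykjyykkykykjyjyykjyykjyykkykykkykykjyykkyk

Replace each of the 19 characters of ykjyykkykykjyjyykjy in place — yk jy ykk yk yk jy jy yk jy yk jy ykk yk ykk yk yk jy ykk yk — and concatenate.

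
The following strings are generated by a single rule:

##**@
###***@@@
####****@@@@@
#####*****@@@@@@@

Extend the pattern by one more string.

######******@@@@@@@@@

Term n consists of n+1 #'s, followed by n+1 *'s, followed by 2n-1 @'s (n = 1, 2, …).
At n = 5 the blocks have lengths 6, 6, 9.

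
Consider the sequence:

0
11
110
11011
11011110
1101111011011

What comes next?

This is a Fibonacci-style word recurrence s(k) = s(k−1)·s(k−2): e.g. 11·0 = 110.
The next term joins 1101111011011 and 11011110.

110111101101111011110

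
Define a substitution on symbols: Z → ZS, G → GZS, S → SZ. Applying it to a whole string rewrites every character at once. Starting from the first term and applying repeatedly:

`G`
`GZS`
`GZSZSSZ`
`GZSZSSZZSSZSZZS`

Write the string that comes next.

Rewriting the 15 symbols of GZSZSSZZSSZSZZS one by one yields GZS ZS SZ ZS SZ SZ ZS ZS SZ SZ ZS SZ ZS ZS SZ; concatenated:

GZSZSSZZSSZSZZSZSSZSZZSSZZSZSSZ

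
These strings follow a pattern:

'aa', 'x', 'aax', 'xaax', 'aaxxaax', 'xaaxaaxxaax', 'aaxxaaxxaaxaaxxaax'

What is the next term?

xaaxaaxxaaxaaxxaaxxaaxaaxxaax

This is a Fibonacci-style word recurrence s(k) = s(k−2)·s(k−1): e.g. aa·x = aax.
Continuing: xaaxaaxxaax · aaxxaaxxaaxaaxxaax gives term 8.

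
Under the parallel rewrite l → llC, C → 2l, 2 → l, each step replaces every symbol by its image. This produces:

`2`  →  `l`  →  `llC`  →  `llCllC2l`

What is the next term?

Apply φ to llCllC2l symbol by symbol: l→llC, l→llC, C→2l, l→llC, l→llC, C→2l, 2→l, l→llC; joined: llC llC 2l llC llC 2l l llC.

llCllC2lllCllC2llllC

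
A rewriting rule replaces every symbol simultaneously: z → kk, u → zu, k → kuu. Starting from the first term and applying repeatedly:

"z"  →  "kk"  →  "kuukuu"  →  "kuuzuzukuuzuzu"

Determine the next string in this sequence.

Rewriting the 14 symbols of kuuzuzukuuzuzu one by one yields kuu zu zu kk zu kk zu kuu zu zu kk zu kk zu; concatenated:

kuuzuzukkzukkzukuuzuzukkzukkzu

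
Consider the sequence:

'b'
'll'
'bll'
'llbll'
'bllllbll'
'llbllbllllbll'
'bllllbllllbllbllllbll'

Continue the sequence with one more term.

llbllbllllbllbllllbllllbllbllllbll

Each term (from the third on) is the two preceding terms concatenated in order: term 3 = b·ll = bll.
So term 8 is llbllbllllbll·bllllbllllbllbllllbll.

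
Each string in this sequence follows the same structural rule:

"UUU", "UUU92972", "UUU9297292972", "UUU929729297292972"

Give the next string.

UUU92972929729297292972

Each term is the previous one with 92972 appended.
So the next term is UUU929729297292972·92972.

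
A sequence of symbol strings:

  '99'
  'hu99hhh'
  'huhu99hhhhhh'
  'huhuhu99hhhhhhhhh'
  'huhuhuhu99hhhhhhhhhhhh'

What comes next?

Each term wraps the previous one in hu on the left and hhh on the right.
One more step from huhuhuhu99hhhhhhhhhhhh gives the answer.

huhuhuhuhu99hhhhhhhhhhhhhhh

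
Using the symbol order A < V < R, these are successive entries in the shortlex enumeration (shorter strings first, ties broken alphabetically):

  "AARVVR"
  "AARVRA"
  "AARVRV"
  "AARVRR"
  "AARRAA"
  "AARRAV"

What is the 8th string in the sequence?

AARRVA

Stepping forward 2 times from AARRAV: AARRAV → AARRAR, then the target.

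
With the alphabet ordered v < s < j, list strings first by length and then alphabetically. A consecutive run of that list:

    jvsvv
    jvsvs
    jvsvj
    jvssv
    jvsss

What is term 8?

Continuing the enumeration 3 steps past jvsss: jvsss → jvssj → jvsjv → (answer).

jvsjs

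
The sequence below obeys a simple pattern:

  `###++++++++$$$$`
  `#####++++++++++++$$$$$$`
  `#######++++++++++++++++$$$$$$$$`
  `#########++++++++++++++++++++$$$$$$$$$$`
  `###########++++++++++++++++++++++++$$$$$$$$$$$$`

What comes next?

#############++++++++++++++++++++++++++++$$$$$$$$$$$$$$

The n-th term is 2n-1 #'s then 4n +'s then 2n $'s, where the shown terms are n = 2, 3, 4, 5, 6.
At n = 7 the blocks have lengths 13, 28, 14.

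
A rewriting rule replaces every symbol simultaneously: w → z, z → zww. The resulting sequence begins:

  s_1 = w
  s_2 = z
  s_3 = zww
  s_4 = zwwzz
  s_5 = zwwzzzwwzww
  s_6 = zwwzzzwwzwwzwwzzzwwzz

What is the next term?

Rewriting the 21 symbols of zwwzzzwwzwwzwwzzzwwzz one by one yields zww z z zww zww zww z z zww z z zww z z zww zww zww z z zww zww; concatenated:

zwwzzzwwzwwzwwzzzwwzzzwwzzzwwzwwzwwzzzwwzww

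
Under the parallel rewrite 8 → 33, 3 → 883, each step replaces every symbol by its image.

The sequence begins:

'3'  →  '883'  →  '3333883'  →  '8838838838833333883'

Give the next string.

33338833333883333388333338838838838838833333883

Replace each of the 19 characters of 8838838838833333883 in place — 33 33 883 33 33 883 33 33 883 33 33 883 883 883 883 883 33 33 883 — and concatenate.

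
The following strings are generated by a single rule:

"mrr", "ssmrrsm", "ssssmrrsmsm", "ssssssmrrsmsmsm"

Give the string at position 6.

ssssssssssmrrsmsmsmsmsm

Each term wraps the previous one in ss on the left and sm on the right.
From ssssssmrrsmsmsm, 2 further steps: ssssssmrrsmsmsm → ssssssssmrrsmsmsmsm → (answer).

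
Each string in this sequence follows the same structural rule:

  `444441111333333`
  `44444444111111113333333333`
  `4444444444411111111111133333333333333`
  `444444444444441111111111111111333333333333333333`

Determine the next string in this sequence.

Reading off run lengths: 4 runs 5, 8, 11, 14; 1 runs 4, 8, 12, 16; 3 runs 6, 10, 14, 18 — each is linear in n (n = 1, 2, …).
For the next term, n = 5, so the run lengths are 17, 20, 22.

44444444444444444111111111111111111113333333333333333333333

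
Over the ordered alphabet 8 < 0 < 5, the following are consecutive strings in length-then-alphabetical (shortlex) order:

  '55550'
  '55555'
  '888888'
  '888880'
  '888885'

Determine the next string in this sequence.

Treat 888885 as a base-3 numeral over the given alphabet and add one, carrying through any trailing 5's.

888808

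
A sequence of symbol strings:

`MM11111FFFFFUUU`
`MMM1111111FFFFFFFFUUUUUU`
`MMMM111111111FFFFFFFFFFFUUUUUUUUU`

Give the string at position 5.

Each string has the form M^{n+1} 1^{2n+3} F^{3n+2} U^{3n} (n = 1, 2, …).
Setting n = 5 gives 6, 13, 17, 15 characters in each block.

MMMMMM1111111111111FFFFFFFFFFFFFFFFFUUUUUUUUUUUUUUU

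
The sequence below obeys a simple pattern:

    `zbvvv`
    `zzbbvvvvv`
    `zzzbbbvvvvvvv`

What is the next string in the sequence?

Reading off run lengths: z runs 1, 2, 3; b runs 1, 2, 3; v runs 3, 5, 7 — each is linear in n (n = 1, 2, …).
Setting n = 4 gives 4, 4, 9 characters in each block.

zzzzbbbbvvvvvvvvv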